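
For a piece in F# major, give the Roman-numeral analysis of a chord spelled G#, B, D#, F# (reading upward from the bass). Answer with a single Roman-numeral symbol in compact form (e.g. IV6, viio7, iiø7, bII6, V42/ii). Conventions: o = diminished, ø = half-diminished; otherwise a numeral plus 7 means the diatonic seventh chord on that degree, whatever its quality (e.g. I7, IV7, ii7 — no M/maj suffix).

Stacked in thirds the chord is G#-B-D#-F#: a minor seventh chord on G#.
In F# major, G# is the supertonic; the diatonic minor seventh chord there is ii7.

ii7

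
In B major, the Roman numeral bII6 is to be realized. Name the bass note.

E

bII in B major has root C; the chord is C-E-G.
The figure 6 means first inversion — the third is in the bass.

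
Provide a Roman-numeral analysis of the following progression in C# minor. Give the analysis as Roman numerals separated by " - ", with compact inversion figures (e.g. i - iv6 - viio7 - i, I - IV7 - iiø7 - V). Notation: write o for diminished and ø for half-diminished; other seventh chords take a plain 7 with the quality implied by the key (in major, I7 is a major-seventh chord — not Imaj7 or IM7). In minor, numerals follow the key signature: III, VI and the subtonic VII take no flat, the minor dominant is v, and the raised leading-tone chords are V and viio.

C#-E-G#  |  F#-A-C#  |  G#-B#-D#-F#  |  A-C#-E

i - iv - V7 - VI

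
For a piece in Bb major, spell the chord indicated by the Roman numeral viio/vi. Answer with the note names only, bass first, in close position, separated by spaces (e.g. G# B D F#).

F# A C

viio/vi is a secondary leading-tone chord. The target vi is G in Bb major; the applied chord is rooted a semitone below, on F#.
Building a diminished triad on F# gives F#-A-C.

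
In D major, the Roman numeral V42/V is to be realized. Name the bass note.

D

The applied chord V42/V is rooted on E: E-G#-B-D.
The figure 42 means third inversion — the seventh is in the bass.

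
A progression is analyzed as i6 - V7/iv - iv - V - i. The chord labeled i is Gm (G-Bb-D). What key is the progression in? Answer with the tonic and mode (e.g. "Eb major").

G minor

The chord Gm is a minor triad rooted on G; its label is i.
If G is scale degree 1 and the mode makes that degree carry a minor triad, the tonic is G and the mode is minor.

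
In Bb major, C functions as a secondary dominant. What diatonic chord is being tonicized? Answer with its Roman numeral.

The chord is a major triad on C.
A dominant resolves down a perfect fifth: C → F. In Bb major, F is scale degree 5, i.e. V.

V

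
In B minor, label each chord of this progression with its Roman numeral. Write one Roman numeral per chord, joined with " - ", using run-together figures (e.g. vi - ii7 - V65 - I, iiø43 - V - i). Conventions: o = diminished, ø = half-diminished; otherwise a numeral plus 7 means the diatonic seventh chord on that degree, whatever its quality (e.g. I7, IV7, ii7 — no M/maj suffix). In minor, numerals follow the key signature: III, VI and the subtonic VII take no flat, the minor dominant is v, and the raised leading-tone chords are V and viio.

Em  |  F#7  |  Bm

iv - V7 - i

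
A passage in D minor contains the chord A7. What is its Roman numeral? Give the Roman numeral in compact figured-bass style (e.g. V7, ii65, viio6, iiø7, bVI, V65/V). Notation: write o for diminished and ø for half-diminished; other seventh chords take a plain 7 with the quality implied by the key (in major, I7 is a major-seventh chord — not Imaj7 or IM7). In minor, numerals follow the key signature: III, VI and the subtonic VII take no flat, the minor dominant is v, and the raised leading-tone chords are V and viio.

V7

The pitches A-C#-E-G form a dominant seventh chord rooted on A.
In D minor, A is the dominant; the diatonic dominant seventh chord there is V7.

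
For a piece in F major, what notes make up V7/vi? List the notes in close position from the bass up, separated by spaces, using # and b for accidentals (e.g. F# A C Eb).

V7/vi is a secondary dominant — the dominant seventh of vi. vi in F major is D, so the applied chord's root is A, a perfect fifth above.
Building a dominant seventh chord on A gives A-C#-E-G.

A C# E G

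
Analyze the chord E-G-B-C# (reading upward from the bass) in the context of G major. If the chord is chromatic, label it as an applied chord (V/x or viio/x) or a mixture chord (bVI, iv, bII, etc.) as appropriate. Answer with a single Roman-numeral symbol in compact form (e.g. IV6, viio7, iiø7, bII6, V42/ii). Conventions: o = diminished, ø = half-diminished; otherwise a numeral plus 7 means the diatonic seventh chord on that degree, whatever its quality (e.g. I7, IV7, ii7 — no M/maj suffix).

Stacked in thirds the chord is C#-E-G-B: a half-diminished seventh chord on C#.
C# sits a half step below D (V in G major); a diminished chord there is the applied leading-tone chord of V.
With E in the bass the chord is in first inversion, so the figured bass is 65.

viiø65/V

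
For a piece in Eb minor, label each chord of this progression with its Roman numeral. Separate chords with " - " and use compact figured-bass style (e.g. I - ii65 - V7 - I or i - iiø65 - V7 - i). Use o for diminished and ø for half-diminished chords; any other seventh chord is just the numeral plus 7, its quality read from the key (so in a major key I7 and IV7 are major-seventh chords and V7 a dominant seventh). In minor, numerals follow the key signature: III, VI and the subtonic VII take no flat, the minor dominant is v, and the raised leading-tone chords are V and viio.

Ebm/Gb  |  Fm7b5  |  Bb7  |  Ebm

i6 - iiø7 - V7 - i

Ebm/Gb: root Eb is the tonic; minor triad there is i6.
Fm7b5: half-diminished seventh chord on F = scale degree 2 → iiø7.
Bb7 has root Bb, degree 5 in Eb minor, so V7.
Ebm: minor triad on Eb = scale degree 1 → i.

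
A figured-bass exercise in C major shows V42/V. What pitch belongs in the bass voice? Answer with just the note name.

The applied chord V42/V is rooted on D: D-F#-A-C.
The figure 42 means third inversion — the seventh is in the bass.

C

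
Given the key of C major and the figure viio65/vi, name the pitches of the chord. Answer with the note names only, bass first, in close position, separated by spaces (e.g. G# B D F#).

B D F G#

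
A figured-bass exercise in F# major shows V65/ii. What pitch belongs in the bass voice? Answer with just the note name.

The applied chord V65/ii is rooted on D#: D#-F##-A#-C#.
The figure 65 means first inversion — the third is in the bass.

F##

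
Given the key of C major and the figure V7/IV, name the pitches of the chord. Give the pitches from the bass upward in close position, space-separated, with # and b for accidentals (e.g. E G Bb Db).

C E G Bb

V7/IV is a secondary dominant — the dominant seventh of IV. IV in C major is F, so the applied chord's root is C, a perfect fifth above.
Building a dominant seventh chord on C gives C-E-G-Bb.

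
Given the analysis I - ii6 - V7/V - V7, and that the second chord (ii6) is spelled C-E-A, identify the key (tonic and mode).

G major

The chord Am/C is a minor triad rooted on A; its label is ii6.
Counting down one scale step from A places the tonic on G; a minor triad on degree 2 is diatonic only in major.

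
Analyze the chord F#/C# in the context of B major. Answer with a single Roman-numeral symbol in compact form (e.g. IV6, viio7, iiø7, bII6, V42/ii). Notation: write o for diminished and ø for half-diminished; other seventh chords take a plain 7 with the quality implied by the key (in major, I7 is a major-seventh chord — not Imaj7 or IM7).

V64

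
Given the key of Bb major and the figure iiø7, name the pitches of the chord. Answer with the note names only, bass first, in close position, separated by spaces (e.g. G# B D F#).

C Eb Gb Bb

Scale degree 2 in Bb major is C; here the chord built on it is altered to a half-diminished seventh chord. iiø7 is the half-diminished supertonic seventh, borrowed from the parallel minor.
So the chord is C-Eb-Gb-Bb.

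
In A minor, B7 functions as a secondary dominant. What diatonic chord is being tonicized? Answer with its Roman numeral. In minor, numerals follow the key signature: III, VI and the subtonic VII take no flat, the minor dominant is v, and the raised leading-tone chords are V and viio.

The chord is a dominant seventh chord on B.
A dominant resolves down a perfect fifth: B → E. In A minor, E is scale degree 5, i.e. V.

V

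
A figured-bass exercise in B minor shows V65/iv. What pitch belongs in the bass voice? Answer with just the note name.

D#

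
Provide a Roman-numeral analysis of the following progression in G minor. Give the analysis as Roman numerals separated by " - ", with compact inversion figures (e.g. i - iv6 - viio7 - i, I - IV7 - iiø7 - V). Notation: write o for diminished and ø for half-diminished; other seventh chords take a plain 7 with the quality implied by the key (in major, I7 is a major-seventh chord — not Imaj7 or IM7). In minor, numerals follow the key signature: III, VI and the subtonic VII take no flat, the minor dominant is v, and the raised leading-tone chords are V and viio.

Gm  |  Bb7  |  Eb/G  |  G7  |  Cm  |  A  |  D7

Gm: root G is the tonic; minor triad there is i.
Bb7: chromatic; Bb is V of VI, so V7/VI.
Eb/G: major triad on Eb = scale degree 6 → VI6.
G7: a dominant seventh chord on G, the applied dominant of iv → V7/iv.
Cm: root C is the subdominant; minor triad there is iv.
A: a major triad on A, the applied dominant of V → V/V.
D7: dominant seventh chord on D = scale degree 5 → V7.

i - V7/VI - VI6 - V7/iv - iv - V/V - V7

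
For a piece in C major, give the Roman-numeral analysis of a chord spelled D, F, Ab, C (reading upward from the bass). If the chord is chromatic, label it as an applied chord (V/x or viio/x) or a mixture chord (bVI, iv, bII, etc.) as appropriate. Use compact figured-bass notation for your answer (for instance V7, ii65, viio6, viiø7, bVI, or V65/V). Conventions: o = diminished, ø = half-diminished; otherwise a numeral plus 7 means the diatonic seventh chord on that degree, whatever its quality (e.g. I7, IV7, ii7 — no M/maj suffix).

Stacked in thirds the chord is D-F-Ab-C: a half-diminished seventh chord on D.
D is the second degree of C major. This is the half-diminished supertonic seventh, borrowed from the parallel minor.

iiø7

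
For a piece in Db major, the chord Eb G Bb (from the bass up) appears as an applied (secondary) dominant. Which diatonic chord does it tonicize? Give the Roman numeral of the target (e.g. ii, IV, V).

The chord is a major triad on Eb.
A dominant resolves down a perfect fifth: Eb → Ab. In Db major, Ab is scale degree 5, i.e. V.

V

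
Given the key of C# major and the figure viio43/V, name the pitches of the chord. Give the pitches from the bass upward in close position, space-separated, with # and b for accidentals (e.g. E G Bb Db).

The slash marks an applied leading-tone chord: viio of V. In C# major, V is G#, so the leading tone to it is F##, a half step below.
Building a fully diminished seventh chord on F## gives F##-A#-C#-E.
With the 43 figure the chord is in second inversion; from the bass C# upward in close position it reads C#-E-F##-A#.

C# E F## A#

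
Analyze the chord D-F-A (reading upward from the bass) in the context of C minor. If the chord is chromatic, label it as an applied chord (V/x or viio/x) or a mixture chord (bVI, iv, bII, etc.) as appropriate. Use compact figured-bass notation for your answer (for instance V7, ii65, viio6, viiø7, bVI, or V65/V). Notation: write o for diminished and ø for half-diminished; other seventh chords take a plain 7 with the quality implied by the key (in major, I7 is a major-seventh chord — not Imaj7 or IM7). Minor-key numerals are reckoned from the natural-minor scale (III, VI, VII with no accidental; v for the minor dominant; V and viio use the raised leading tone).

Stacked in thirds the chord is D-F-A: a minor triad on D.
D is the second degree of C minor. This is the minor supertonic, borrowed from the parallel major (the Dorian ii).

ii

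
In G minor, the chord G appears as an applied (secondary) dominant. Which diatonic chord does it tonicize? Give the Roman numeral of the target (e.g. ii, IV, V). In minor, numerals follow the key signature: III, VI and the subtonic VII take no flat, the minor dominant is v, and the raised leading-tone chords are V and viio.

The chord is a major triad on G.
A dominant resolves down a perfect fifth: G → C. In G minor, C is scale degree 4, i.e. iv.

iv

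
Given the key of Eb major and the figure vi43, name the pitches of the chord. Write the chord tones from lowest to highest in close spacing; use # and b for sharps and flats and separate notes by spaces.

G Bb C Eb

In Eb major, the sixth degree is C, and the diatonic chord built there is a minor seventh chord.
Stacking thirds from C gives C-Eb-G-Bb.
With the 43 figure the chord is in second inversion; from the bass G upward in close position it reads G-Bb-C-Eb.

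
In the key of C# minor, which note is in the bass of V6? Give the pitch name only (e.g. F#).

V in C# minor has root G#; the chord is G#-B#-D#.
The figure 6 means first inversion — the third is in the bass.

B#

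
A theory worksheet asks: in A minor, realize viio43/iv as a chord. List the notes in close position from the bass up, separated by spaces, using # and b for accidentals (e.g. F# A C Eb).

G Bb C# E

viio43/iv is a secondary leading-tone chord. The target iv is D in A minor; the applied chord is rooted a semitone below, on C#.
Building a fully diminished seventh chord on C# gives C#-E-G-Bb.
With the 43 figure the chord is in second inversion; from the bass G upward in close position it reads G-Bb-C#-E.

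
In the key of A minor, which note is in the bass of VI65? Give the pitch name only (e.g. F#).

VI in A minor has root F; the chord is F-A-C-E.
The figure 65 means first inversion — the third is in the bass.

A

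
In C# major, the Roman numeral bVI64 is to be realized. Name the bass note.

E

bVI in C# major has root A; the chord is A-C#-E.
The figure 64 means second inversion — the fifth is in the bass.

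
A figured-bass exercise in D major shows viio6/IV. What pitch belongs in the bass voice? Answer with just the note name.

A

The applied chord viio6/IV is rooted on F#: F#-A-C.
The figure 6 means first inversion — the third is in the bass.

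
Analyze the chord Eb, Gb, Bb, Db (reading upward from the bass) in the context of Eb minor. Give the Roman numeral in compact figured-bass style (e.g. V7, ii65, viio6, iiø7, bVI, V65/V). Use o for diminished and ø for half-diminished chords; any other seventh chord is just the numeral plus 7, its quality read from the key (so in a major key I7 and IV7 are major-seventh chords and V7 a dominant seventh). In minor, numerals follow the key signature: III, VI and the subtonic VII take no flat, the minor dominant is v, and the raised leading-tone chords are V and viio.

i7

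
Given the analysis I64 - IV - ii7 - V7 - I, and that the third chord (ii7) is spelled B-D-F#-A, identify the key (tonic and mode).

ii7 is given as B-D-F#-A — a minor seventh chord with root B.
Counting down one scale step from B places the tonic on A; a minor seventh chord on degree 2 is diatonic only in major.

A major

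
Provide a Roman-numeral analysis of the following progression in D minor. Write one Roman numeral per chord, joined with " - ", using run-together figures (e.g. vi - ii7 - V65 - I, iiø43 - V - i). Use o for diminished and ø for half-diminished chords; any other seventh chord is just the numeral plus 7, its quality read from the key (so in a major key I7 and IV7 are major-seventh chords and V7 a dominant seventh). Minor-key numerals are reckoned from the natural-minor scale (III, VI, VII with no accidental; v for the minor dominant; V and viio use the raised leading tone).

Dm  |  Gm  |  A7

Dm has root D, degree 1 in D minor, so i.
Gm: root G is the subdominant; minor triad there is iv.
A7: root A is the dominant; dominant seventh chord there is V7.

i - iv - V7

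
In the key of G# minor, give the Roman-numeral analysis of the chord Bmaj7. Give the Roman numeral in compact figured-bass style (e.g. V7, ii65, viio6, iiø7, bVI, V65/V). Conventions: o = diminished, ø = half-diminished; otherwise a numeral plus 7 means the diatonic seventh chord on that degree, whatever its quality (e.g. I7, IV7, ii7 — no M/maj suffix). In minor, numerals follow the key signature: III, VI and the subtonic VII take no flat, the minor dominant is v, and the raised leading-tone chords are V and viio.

III7

Stacked in thirds the chord is B-D#-F#-A#: a major seventh chord on B.
In G# minor, B is the mediant; the diatonic major seventh chord there is III7.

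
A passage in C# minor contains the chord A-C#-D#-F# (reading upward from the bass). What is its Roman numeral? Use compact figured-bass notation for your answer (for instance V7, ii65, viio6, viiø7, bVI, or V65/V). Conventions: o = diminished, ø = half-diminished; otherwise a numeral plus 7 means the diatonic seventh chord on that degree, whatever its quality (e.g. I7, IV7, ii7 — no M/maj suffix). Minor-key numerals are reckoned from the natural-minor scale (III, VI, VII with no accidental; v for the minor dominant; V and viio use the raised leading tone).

iiø43

Stacked in thirds the chord is D#-F#-A-C#: a half-diminished seventh chord on D#.
D# is scale degree 2 in C# minor, and a half-diminished seventh chord on that degree is written iiø7.
With A in the bass the chord is in second inversion, so the figured bass is 43.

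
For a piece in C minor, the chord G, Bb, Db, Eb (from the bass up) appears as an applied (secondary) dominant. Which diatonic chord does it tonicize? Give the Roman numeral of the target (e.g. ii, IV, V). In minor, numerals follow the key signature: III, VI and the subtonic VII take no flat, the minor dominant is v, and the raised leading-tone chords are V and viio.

The chord is a dominant seventh chord on Eb.
A dominant resolves down a perfect fifth: Eb → Ab. In C minor, Ab is scale degree 6, i.e. VI.

VI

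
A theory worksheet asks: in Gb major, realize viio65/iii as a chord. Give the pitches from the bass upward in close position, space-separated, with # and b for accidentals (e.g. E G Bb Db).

The slash marks an applied leading-tone chord: viio of iii. In Gb major, iii is Bb, so the leading tone to it is A, a half step below.
Building a fully diminished seventh chord on A gives A-C-Eb-Gb.
With the 65 figure the chord is in first inversion; from the bass C upward in close position it reads C-Eb-Gb-A.

C Eb Gb A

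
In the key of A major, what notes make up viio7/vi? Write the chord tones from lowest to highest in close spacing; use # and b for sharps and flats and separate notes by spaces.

E# G# B D

The slash marks an applied leading-tone chord: viio of vi. In A major, vi is F#, so the leading tone to it is E#, a half step below.
Building a fully diminished seventh chord on E# gives E#-G#-B-D.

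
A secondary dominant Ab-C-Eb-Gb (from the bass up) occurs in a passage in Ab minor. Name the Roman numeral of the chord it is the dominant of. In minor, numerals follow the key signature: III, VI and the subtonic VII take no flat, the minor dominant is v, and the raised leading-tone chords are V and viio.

iv

The chord is a dominant seventh chord on Ab.
A dominant resolves down a perfect fifth: Ab → Db. In Ab minor, Db is scale degree 4, i.e. iv.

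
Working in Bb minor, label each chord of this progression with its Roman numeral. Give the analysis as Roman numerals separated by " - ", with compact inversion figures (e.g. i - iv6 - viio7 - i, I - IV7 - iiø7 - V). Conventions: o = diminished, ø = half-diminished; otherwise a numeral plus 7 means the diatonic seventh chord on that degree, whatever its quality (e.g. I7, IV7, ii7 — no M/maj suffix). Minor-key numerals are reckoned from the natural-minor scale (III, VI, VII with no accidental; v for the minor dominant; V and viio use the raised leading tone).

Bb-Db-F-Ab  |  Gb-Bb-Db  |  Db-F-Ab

i7 - VI - III

Bb-Db-F-Ab has root Bb, degree 1 in Bb minor, so i7.
Gb-Bb-Db: major triad on Gb = scale degree 6 → VI.
Db-F-Ab: major triad on Db = scale degree 3 → III.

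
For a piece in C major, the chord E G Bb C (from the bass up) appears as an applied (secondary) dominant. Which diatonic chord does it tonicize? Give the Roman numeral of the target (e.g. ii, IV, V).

IV

The chord is a dominant seventh chord on C.
A dominant resolves down a perfect fifth: C → F. In C major, F is scale degree 4, i.e. IV.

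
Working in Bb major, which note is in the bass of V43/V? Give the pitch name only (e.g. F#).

G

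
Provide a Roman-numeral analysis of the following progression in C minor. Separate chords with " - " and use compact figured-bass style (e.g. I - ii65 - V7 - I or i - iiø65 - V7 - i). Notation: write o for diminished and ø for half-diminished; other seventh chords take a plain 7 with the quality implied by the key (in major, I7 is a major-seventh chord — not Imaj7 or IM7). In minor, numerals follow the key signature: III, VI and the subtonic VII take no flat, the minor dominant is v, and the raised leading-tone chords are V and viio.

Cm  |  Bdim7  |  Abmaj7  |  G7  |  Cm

Cm: root C is the tonic; minor triad there is i.
Bdim7: root B is the leading tone; fully diminished seventh chord there is viio7.
Abmaj7: root Ab is the submediant; major seventh chord there is VI7.
G7 has root G, degree 5 in C minor, so V7.
Cm: minor triad on C = scale degree 1 → i.

i - viio7 - VI7 - V7 - i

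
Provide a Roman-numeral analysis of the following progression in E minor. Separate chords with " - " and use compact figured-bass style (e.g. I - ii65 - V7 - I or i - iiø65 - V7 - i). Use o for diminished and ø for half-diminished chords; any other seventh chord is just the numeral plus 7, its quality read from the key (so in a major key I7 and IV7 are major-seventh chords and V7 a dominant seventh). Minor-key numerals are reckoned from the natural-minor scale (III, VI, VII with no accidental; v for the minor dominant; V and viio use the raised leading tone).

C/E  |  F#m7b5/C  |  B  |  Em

VI6 - iiø43 - V - i

C/E has root C, degree 6 in E minor, so VI6.
F#m7b5/C: half-diminished seventh chord on F# = scale degree 2 → iiø43.
B: major triad on B = scale degree 5 → V.
Em has root E, degree 1 in E minor, so i.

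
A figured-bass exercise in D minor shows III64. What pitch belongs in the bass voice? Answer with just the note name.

C

III in D minor has root F; the chord is F-A-C.
The figure 64 means second inversion — the fifth is in the bass.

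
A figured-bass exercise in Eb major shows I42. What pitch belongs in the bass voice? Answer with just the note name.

I in Eb major has root Eb; the chord is Eb-G-Bb-D.
The figure 42 means third inversion — the seventh is in the bass.

D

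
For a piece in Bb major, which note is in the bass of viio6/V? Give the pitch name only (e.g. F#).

G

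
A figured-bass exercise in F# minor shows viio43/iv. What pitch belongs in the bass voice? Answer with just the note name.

E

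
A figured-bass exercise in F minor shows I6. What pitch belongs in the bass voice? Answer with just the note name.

A

I in F minor has root F; the chord is F-A-C.
The figure 6 means first inversion — the third is in the bass.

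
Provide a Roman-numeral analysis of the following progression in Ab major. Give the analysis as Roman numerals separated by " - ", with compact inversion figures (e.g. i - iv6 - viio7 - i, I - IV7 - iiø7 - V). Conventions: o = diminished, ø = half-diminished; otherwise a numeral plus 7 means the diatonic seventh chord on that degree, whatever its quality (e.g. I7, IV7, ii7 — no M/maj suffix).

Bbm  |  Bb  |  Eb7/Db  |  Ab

ii - V/V - V42 - I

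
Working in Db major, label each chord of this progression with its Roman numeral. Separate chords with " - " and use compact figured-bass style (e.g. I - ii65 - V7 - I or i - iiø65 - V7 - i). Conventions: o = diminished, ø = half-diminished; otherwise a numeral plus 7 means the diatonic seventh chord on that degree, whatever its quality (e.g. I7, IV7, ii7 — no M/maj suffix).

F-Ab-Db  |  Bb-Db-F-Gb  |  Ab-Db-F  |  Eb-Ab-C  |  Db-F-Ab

F-Ab-Db: root Db is the tonic; major triad there is I6.
Bb-Db-F-Gb has root Gb, degree 4 in Db major, so IV65.
Ab-Db-F: major triad on Db = scale degree 1 → I64.
Eb-Ab-C has root Ab, degree 5 in Db major, so V64.
Db-F-Ab: root Db is the tonic; major triad there is I.

I6 - IV65 - I64 - V64 - I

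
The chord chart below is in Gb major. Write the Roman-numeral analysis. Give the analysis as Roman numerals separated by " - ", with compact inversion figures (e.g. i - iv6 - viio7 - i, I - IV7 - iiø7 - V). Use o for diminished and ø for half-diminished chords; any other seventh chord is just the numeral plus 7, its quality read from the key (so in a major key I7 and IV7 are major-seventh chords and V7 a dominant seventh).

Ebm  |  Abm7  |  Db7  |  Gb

vi - ii7 - V7 - I

Ebm: root Eb is the submediant; minor triad there is vi.
Abm7: root Ab is the supertonic; minor seventh chord there is ii7.
Db7 has root Db, degree 5 in Gb major, so V7.
Gb: major triad on Gb = scale degree 1 → I.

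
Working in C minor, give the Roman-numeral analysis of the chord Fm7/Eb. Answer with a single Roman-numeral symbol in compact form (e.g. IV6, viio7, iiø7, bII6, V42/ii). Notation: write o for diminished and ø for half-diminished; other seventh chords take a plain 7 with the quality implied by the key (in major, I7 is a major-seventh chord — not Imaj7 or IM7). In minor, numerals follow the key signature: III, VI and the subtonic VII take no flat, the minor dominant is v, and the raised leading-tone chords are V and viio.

iv42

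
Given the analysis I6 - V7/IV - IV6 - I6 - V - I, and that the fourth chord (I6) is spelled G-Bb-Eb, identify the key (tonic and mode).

Eb major

The anchor chord is a major triad on Eb, labeled I6.
If Eb is scale degree 1 and the mode makes that degree carry a major triad, the tonic is Eb and the mode is major.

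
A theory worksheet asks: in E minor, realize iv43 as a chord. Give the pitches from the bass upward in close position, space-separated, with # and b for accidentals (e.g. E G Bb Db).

In E minor, the subdominant is A, and the diatonic chord built there is a minor seventh chord.
Stacking thirds from A gives A-C-E-G.
With the 43 figure the chord is in second inversion; from the bass E upward in close position it reads E-G-A-C.

E G A C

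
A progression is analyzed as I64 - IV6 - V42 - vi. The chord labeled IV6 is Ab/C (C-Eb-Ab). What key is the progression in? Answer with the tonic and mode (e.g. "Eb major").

Eb major

The chord Ab/C is a major triad rooted on Ab; its label is IV6.
Counting down 3 scale steps from Ab places the tonic on Eb; a major triad on degree 4 is diatonic only in major.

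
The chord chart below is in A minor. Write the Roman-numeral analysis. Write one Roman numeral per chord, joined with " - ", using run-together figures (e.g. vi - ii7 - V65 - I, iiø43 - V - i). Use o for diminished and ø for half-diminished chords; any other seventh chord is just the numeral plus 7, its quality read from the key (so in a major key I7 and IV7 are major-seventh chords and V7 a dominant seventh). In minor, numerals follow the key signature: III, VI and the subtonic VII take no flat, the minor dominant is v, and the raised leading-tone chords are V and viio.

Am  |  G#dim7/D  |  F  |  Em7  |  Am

Am: minor triad on A = scale degree 1 → i.
G#dim7/D has root G#, degree 7 in A minor, so viio43.
F has root F, degree 6 in A minor, so VI.
Em7: minor seventh chord on E = scale degree 5 → v7.
Am has root A, degree 1 in A minor, so i.

i - viio43 - VI - v7 - i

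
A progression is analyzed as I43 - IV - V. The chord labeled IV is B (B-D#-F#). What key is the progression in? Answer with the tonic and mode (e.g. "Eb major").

The anchor chord is a major triad on B, labeled IV.
Counting down 3 scale steps from B places the tonic on F#; a major triad on degree 4 is diatonic only in major.

F# major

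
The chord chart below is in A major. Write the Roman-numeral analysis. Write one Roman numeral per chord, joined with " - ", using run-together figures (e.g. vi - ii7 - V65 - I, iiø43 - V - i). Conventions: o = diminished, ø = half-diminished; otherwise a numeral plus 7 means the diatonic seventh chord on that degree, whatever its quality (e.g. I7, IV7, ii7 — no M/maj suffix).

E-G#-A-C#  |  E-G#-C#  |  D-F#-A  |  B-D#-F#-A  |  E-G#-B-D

I43 - iii6 - IV - V7/V - V7

E-G#-A-C#: major seventh chord on A = scale degree 1 → I43.
E-G#-C#: minor triad on C# = scale degree 3 → iii6.
D-F#-A: root D is the subdominant; major triad there is IV.
B-D#-F#-A is the secondary dominant of V (dominant seventh chord on B): V7/V.
E-G#-B-D: root E is the dominant; dominant seventh chord there is V7.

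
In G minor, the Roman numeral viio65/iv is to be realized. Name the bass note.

The applied chord viio65/iv is rooted on B: B-D-F-Ab.
The figure 65 means first inversion — the third is in the bass.

D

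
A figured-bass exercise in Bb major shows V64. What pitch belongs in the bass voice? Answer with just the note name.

C

V in Bb major has root F; the chord is F-A-C.
The figure 64 means second inversion — the fifth is in the bass.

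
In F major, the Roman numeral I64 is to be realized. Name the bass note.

I in F major has root F; the chord is F-A-C.
The figure 64 means second inversion — the fifth is in the bass.

C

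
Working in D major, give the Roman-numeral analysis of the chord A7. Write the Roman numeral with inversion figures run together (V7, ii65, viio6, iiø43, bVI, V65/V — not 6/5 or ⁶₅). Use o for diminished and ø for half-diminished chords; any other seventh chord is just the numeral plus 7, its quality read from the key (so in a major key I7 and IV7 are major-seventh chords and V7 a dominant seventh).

V7

Stacked in thirds the chord is A-C#-E-G: a dominant seventh chord on A.
A is scale degree 5 in D major, and a dominant seventh chord on that degree is written V7.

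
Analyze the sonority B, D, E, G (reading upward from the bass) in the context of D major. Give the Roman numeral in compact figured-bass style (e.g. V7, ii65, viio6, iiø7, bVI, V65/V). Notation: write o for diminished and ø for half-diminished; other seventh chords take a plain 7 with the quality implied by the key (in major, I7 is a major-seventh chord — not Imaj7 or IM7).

ii43

The pitches E-G-B-D form a minor seventh chord rooted on E.
E is scale degree 2 in D major, and a minor seventh chord on that degree is written ii7.
With B in the bass the chord is in second inversion, so the figured bass is 43.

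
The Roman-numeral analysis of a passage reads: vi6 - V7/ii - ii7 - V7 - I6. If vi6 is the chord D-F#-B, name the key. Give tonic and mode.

D major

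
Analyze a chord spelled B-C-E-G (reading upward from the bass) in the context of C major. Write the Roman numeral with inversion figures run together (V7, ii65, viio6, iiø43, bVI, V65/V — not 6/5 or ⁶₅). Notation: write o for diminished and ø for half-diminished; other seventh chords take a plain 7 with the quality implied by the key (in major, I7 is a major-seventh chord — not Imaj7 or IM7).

I42

Stacked in thirds the chord is C-E-G-B: a major seventh chord on C.
In C major, C is the tonic; the diatonic major seventh chord there is I7.
With B in the bass the chord is in third inversion, so the figured bass is 42.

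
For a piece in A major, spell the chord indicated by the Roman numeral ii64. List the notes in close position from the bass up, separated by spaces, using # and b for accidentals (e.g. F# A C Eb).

F# B D

In A major, the second degree is B, and the diatonic chord built there is a minor triad.
Stacking thirds from B gives B-D-F#.
With the 64 figure the chord is in second inversion; from the bass F# upward in close position it reads F#-B-D.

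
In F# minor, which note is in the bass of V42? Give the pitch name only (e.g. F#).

V in F# minor has root C#; the chord is C#-E#-G#-B.
The figure 42 means third inversion — the seventh is in the bass.

B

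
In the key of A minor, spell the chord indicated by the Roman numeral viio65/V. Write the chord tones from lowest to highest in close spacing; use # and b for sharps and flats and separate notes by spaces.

viio65/V is a secondary leading-tone chord. The target V is E in A minor; the applied chord is rooted a semitone below, on D#.
Building a fully diminished seventh chord on D# gives D#-F#-A-C.
With the 65 figure the chord is in first inversion; from the bass F# upward in close position it reads F#-A-C-D#.

F# A C D#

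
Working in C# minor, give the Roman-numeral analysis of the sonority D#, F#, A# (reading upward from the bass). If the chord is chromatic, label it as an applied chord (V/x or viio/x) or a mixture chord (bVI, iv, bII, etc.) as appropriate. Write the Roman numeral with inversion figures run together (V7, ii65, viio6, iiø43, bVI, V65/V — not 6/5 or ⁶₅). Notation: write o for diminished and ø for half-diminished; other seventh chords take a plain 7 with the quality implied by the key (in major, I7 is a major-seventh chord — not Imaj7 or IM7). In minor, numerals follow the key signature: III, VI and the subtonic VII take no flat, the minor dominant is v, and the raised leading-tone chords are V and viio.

Stacked in thirds the chord is D#-F#-A#: a minor triad on D#.
D# is the second degree of C# minor. This is the minor supertonic, borrowed from the parallel major (the Dorian ii).

ii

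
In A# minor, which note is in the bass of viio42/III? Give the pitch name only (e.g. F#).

A

The applied chord viio42/III is rooted on B#: B#-D#-F#-A.
The figure 42 means third inversion — the seventh is in the bass.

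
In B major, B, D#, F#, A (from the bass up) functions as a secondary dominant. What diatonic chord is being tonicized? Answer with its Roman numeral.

The chord is a dominant seventh chord on B.
A dominant resolves down a perfect fifth: B → E. In B major, E is scale degree 4, i.e. IV.

IV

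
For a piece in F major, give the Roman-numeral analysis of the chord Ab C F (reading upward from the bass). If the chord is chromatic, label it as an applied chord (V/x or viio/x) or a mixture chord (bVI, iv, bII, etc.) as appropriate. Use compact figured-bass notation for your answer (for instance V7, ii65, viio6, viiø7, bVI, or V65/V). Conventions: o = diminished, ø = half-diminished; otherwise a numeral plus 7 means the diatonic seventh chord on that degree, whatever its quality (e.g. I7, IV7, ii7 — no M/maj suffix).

i6

The pitches F-Ab-C form a minor triad rooted on F.
F is the first degree of F major. This is the minor tonic, borrowed from the parallel minor.
With Ab in the bass the chord is in first inversion, so the figured bass is 6.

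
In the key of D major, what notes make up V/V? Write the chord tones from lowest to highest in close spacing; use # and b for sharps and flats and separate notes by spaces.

E G# B

V/V is a secondary dominant — the dominant triad of V. V in D major is A, so the applied chord's root is E, a perfect fifth above.
Building a major triad on E gives E-G#-B.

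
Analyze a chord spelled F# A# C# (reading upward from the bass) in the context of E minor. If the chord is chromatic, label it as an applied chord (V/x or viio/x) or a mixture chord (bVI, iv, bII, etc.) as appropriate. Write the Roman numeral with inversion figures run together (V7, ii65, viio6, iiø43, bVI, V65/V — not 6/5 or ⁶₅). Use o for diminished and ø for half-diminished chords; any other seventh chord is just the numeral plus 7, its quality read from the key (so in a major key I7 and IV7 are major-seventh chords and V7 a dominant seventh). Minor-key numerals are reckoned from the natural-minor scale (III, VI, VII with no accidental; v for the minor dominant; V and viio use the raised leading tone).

Stacked in thirds the chord is F#-A#-C#: a major triad on F#.
F# is not a diatonic chord root with this quality in E minor, but it lies a perfect fifth above B (V), so the chord functions as an applied dominant of V.

V/V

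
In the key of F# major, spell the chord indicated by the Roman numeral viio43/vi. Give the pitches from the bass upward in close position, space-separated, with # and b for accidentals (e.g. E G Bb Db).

The slash marks an applied leading-tone chord: viio of vi. In F# major, vi is D#, so the leading tone to it is C##, a half step below.
Building a fully diminished seventh chord on C## gives C##-E#-G#-B.
With the 43 figure the chord is in second inversion; from the bass G# upward in close position it reads G#-B-C##-E#.

G# B C## E#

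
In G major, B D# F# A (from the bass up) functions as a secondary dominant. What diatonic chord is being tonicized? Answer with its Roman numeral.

vi

The chord is a dominant seventh chord on B.
A dominant resolves down a perfect fifth: B → E. In G major, E is scale degree 6, i.e. vi.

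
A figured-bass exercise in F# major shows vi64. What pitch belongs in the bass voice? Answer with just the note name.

A#

vi in F# major has root D#; the chord is D#-F#-A#.
The figure 64 means second inversion — the fifth is in the bass.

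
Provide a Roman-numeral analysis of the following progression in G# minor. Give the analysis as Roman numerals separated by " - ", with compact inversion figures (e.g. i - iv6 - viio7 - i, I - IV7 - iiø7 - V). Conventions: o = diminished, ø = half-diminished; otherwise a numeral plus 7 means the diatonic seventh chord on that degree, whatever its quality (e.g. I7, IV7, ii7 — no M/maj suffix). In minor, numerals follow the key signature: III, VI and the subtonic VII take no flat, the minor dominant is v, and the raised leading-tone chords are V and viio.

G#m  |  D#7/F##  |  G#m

G#m: root G# is the tonic; minor triad there is i.
D#7/F## has root D#, degree 5 in G# minor, so V65.
G#m: minor triad on G# = scale degree 1 → i.

i - V65 - i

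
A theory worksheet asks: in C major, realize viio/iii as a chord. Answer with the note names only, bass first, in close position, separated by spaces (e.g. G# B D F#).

The slash marks an applied leading-tone chord: viio of iii. In C major, iii is E, so the leading tone to it is D#, a half step below.
Building a diminished triad on D# gives D#-F#-A.

D# F# A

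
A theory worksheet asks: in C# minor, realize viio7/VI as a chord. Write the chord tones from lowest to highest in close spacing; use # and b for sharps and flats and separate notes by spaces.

G# B D F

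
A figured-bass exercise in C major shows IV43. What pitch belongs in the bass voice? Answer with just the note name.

IV in C major has root F; the chord is F-A-C-E.
The figure 43 means second inversion — the fifth is in the bass.

C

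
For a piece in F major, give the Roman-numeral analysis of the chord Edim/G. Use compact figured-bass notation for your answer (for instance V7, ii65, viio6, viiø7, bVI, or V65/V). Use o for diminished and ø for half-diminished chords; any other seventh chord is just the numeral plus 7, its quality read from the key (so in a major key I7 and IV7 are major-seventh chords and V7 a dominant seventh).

viio6

The pitches E-G-Bb form a diminished triad rooted on E.
E is scale degree 7 in F major, and a diminished triad on that degree is written viio.
With G in the bass the chord is in first inversion, so the figured bass is 6.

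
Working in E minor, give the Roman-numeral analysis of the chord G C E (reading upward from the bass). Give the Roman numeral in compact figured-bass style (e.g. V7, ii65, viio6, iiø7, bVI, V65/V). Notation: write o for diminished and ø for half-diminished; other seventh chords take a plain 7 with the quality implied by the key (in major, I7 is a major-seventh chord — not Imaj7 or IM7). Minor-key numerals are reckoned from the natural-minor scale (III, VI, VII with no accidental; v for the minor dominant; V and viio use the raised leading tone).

Stacked in thirds the chord is C-E-G: a major triad on C.
C is scale degree 6 in E minor, and a major triad on that degree is written VI.
With G in the bass the chord is in second inversion, so the figured bass is 64.

VI64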